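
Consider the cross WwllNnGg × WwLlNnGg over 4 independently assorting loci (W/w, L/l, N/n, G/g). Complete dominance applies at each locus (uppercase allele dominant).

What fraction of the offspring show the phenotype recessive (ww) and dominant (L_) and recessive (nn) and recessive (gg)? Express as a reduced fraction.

WwllNnGg gametes: WlNG×2, WlNg×2, WlnG×2, Wlng×2, wlNG×2, wlNg×2, wlnG×2, wlng×2
WwLlNnGg gametes: WLNG×1, WLNg×1, WLnG×1, WLng×1, WlNG×1, WlNg×1, WlnG×1, Wlng×1, wLNG×1, wLNg×1, wLnG×1, wLng×1, wlNG×1, wlNg×1, wlnG×1, wlng×1
WwllNnGg×WwLlNnGg grid (16·16=256): WWLlNNGG=2 WWLlNNGg=4 WWLlNNgg=2 WWLlNnGG=4 WWLlNnGg=8 WWLlNngg=4 WWLlnnGG=2 WWLlnnGg=4 WWLlnngg=2 WWllNNGG=2 WWllNNGg=4 WWllNNgg=2 WWllNnGG=4 WWllNnGg=8 WWllNngg=4 WWllnnGG=2 WWllnnGg=4 WWllnngg=2 WwLlNNGG=4 WwLlNNGg=8 WwLlNNgg=4 WwLlNnGG=8 WwLlNnGg=16 WwLlNngg=8 WwLlnnGG=4 WwLlnnGg=8 WwLlnngg=4 WwllNNGG=4 WwllNNGg=8 WwllNNgg=4 WwllNnGG=8 WwllNnGg=16 WwllNngg=8 WwllnnGG=4 WwllnnGg=8 Wwllnngg=4 wwLlNNGG=2 wwLlNNGg=4 wwLlNNgg=2 wwLlNnGG=4 wwLlNnGg=8 wwLlNngg=4 wwLlnnGG=2 wwLlnnGg=4 wwLlnngg=2 wwllNNGG=2 wwllNNGg=4 wwllNNgg=2 wwllNnGG=4 wwllNnGg=8 wwllNngg=4 wwllnnGG=2 wwllnnGg=4 wwllnngg=2
ww L_ nn gg hits 2/256; gcd=2; 2÷2/256÷2 = 1/128

P(ww L_ nn gg) = 1/128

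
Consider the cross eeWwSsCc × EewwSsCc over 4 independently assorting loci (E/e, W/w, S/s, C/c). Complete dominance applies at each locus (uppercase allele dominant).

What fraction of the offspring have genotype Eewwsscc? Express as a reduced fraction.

P(Eewwsscc) = 1/64

eeWwSsCc gametes: eWSC×2, eWSc×2, eWsC×2, eWsc×2, ewSC×2, ewSc×2, ewsC×2, ewsc×2
EewwSsCc gametes: EwSC×2, EwSc×2, EwsC×2, Ewsc×2, ewSC×2, ewSc×2, ewsC×2, ewsc×2
eeWwSsCc×EewwSsCc grid (16·16=256): EeWwSSCC=4 EeWwSSCc=8 EeWwSScc=4 EeWwSsCC=8 EeWwSsCc=16 EeWwSscc=8 EeWwssCC=4 EeWwssCc=8 EeWwsscc=4 EewwSSCC=4 EewwSSCc=8 EewwSScc=4 EewwSsCC=8 EewwSsCc=16 EewwSscc=8 EewwssCC=4 EewwssCc=8 Eewwsscc=4 eeWwSSCC=4 eeWwSSCc=8 eeWwSScc=4 eeWwSsCC=8 eeWwSsCc=16 eeWwSscc=8 eeWwssCC=4 eeWwssCc=8 eeWwsscc=4 eewwSSCC=4 eewwSSCc=8 eewwSScc=4 eewwSsCC=8 eewwSsCc=16 eewwSscc=8 eewwssCC=4 eewwssCc=8 eewwsscc=4
Eewwsscc hits 4/256; gcd=4; 4÷4/256÷4 = 1/64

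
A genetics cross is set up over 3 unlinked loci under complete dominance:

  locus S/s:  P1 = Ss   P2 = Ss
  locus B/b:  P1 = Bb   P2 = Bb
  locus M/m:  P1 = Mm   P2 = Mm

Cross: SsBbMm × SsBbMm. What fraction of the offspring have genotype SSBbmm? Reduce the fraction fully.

SsBbMm gametes: SBM×1, SBm×1, SbM×1, Sbm×1, sBM×1, sBm×1, sbM×1, sbm×1
SsBbMm gametes: SBM×1, SBm×1, SbM×1, Sbm×1, sBM×1, sBm×1, sbM×1, sbm×1
SsBbMm×SsBbMm grid (8·8=64): SSBBMM=1 SSBBMm=2 SSBBmm=1 SSBbMM=2 SSBbMm=4 SSBbmm=2 SSbbMM=1 SSbbMm=2 SSbbmm=1 SsBBMM=2 SsBBMm=4 SsBBmm=2 SsBbMM=4 SsBbMm=8 SsBbmm=4 SsbbMM=2 SsbbMm=4 Ssbbmm=2 ssBBMM=1 ssBBMm=2 ssBBmm=1 ssBbMM=2 ssBbMm=4 ssBbmm=2 ssbbMM=1 ssbbMm=2 ssbbmm=1
SSBbmm hits 2/64; gcd=2; 2÷2/64÷2 = 1/32

P(SSBbmm) = 1/32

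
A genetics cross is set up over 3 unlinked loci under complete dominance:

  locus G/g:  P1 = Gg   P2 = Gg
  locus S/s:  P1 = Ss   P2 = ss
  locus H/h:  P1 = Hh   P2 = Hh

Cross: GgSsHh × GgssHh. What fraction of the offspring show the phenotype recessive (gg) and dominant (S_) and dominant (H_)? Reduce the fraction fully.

GgSsHh gametes: GSH×1, GSh×1, GsH×1, Gsh×1, gSH×1, gSh×1, gsH×1, gsh×1
GgssHh gametes: GsH×2, Gsh×2, gsH×2, gsh×2
GgSsHh×GgssHh grid (8·8=64): GGSsHH=2 GGSsHh=4 GGSshh=2 GGssHH=2 GGssHh=4 GGsshh=2 GgSsHH=4 GgSsHh=8 GgSshh=4 GgssHH=4 GgssHh=8 Ggsshh=4 ggSsHH=2 ggSsHh=4 ggSshh=2 ggssHH=2 ggssHh=4 ggsshh=2
gg S_ H_ hits 6/64; gcd=2; 6÷2/64÷2 = 3/32

P(gg S_ H_) = 3/32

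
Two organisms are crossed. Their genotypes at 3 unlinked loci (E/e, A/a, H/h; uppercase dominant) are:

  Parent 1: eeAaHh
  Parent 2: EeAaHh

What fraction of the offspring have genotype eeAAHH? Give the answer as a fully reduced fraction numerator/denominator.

eeAaHh gametes: eAH×2, eAh×2, eaH×2, eah×2
EeAaHh gametes: EAH×1, EAh×1, EaH×1, Eah×1, eAH×1, eAh×1, eaH×1, eah×1
eeAaHh×EeAaHh grid (8·8=64): EeAAHH=2 EeAAHh=4 EeAAhh=2 EeAaHH=4 EeAaHh=8 EeAahh=4 EeaaHH=2 EeaaHh=4 Eeaahh=2 eeAAHH=2 eeAAHh=4 eeAAhh=2 eeAaHH=4 eeAaHh=8 eeAahh=4 eeaaHH=2 eeaaHh=4 eeaahh=2
eeAAHH hits 2/64; gcd=2; 2÷2/64÷2 = 1/32

P(eeAAHH) = 1/32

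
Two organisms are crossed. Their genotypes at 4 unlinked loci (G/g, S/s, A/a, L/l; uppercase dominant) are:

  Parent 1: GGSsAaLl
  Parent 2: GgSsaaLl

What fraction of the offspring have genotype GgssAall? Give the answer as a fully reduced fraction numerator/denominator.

P(GgssAall) = 1/64

GGSsAaLl gametes: GSAL×2, GSAl×2, GSaL×2, GSal×2, GsAL×2, GsAl×2, GsaL×2, Gsal×2
GgSsaaLl gametes: GSaL×2, GSal×2, GsaL×2, Gsal×2, gSaL×2, gSal×2, gsaL×2, gsal×2
GGSsAaLl×GgSsaaLl grid (16·16=256): GGSSAaLL=4 GGSSAaLl=8 GGSSAall=4 GGSSaaLL=4 GGSSaaLl=8 GGSSaall=4 GGSsAaLL=8 GGSsAaLl=16 GGSsAall=8 GGSsaaLL=8 GGSsaaLl=16 GGSsaall=8 GGssAaLL=4 GGssAaLl=8 GGssAall=4 GGssaaLL=4 GGssaaLl=8 GGssaall=4 GgSSAaLL=4 GgSSAaLl=8 GgSSAall=4 GgSSaaLL=4 GgSSaaLl=8 GgSSaall=4 GgSsAaLL=8 GgSsAaLl=16 GgSsAall=8 GgSsaaLL=8 GgSsaaLl=16 GgSsaall=8 GgssAaLL=4 GgssAaLl=8 GgssAall=4 GgssaaLL=4 GgssaaLl=8 Ggssaall=4
GgssAall hits 4/256; gcd=4; 4÷4/256÷4 = 1/64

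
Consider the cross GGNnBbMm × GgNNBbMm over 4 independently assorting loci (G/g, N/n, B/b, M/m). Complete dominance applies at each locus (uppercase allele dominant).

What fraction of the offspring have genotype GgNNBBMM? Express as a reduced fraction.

GGNnBbMm gametes: GNBM×2, GNBm×2, GNbM×2, GNbm×2, GnBM×2, GnBm×2, GnbM×2, Gnbm×2
GgNNBbMm gametes: GNBM×2, GNBm×2, GNbM×2, GNbm×2, gNBM×2, gNBm×2, gNbM×2, gNbm×2
GGNnBbMm×GgNNBbMm grid (16·16=256): GGNNBBMM=4 GGNNBBMm=8 GGNNBBmm=4 GGNNBbMM=8 GGNNBbMm=16 GGNNBbmm=8 GGNNbbMM=4 GGNNbbMm=8 GGNNbbmm=4 GGNnBBMM=4 GGNnBBMm=8 GGNnBBmm=4 GGNnBbMM=8 GGNnBbMm=16 GGNnBbmm=8 GGNnbbMM=4 GGNnbbMm=8 GGNnbbmm=4 GgNNBBMM=4 GgNNBBMm=8 GgNNBBmm=4 GgNNBbMM=8 GgNNBbMm=16 GgNNBbmm=8 GgNNbbMM=4 GgNNbbMm=8 GgNNbbmm=4 GgNnBBMM=4 GgNnBBMm=8 GgNnBBmm=4 GgNnBbMM=8 GgNnBbMm=16 GgNnBbmm=8 GgNnbbMM=4 GgNnbbMm=8 GgNnbbmm=4
GgNNBBMM hits 4/256; gcd=4; 4÷4/256÷4 = 1/64

P(GgNNBBMM) = 1/64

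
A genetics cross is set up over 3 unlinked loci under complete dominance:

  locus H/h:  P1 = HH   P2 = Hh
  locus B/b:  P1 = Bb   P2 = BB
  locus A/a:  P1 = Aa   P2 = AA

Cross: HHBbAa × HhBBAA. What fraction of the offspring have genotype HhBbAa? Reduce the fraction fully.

HHBbAa gametes: HBA×2, HBa×2, HbA×2, Hba×2
HhBBAA gametes: HBA×4, hBA×4
HHBbAa×HhBBAA grid (8·8=64): HHBBAA=8 HHBBAa=8 HHBbAA=8 HHBbAa=8 HhBBAA=8 HhBBAa=8 HhBbAA=8 HhBbAa=8
HhBbAa hits 8/64; gcd=8; 8÷8/64÷8 = 1/8

P(HhBbAa) = 1/8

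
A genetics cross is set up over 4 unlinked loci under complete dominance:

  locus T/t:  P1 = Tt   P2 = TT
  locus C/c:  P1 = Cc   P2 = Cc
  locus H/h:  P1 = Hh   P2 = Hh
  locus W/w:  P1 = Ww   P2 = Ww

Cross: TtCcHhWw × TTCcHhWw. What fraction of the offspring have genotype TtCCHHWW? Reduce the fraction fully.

TtCcHhWw gametes: TCHW×1, TCHw×1, TChW×1, TChw×1, TcHW×1, TcHw×1, TchW×1, Tchw×1, tCHW×1, tCHw×1, tChW×1, tChw×1, tcHW×1, tcHw×1, tchW×1, tchw×1
TTCcHhWw gametes: TCHW×2, TCHw×2, TChW×2, TChw×2, TcHW×2, TcHw×2, TchW×2, Tchw×2
TtCcHhWw×TTCcHhWw grid (16·16=256): TTCCHHWW=2 TTCCHHWw=4 TTCCHHww=2 TTCCHhWW=4 TTCCHhWw=8 TTCCHhww=4 TTCChhWW=2 TTCChhWw=4 TTCChhww=2 TTCcHHWW=4 TTCcHHWw=8 TTCcHHww=4 TTCcHhWW=8 TTCcHhWw=16 TTCcHhww=8 TTCchhWW=4 TTCchhWw=8 TTCchhww=4 TTccHHWW=2 TTccHHWw=4 TTccHHww=2 TTccHhWW=4 TTccHhWw=8 TTccHhww=4 TTcchhWW=2 TTcchhWw=4 TTcchhww=2 TtCCHHWW=2 TtCCHHWw=4 TtCCHHww=2 TtCCHhWW=4 TtCCHhWw=8 TtCCHhww=4 TtCChhWW=2 TtCChhWw=4 TtCChhww=2 TtCcHHWW=4 TtCcHHWw=8 TtCcHHww=4 TtCcHhWW=8 TtCcHhWw=16 TtCcHhww=8 TtCchhWW=4 TtCchhWw=8 TtCchhww=4 TtccHHWW=2 TtccHHWw=4 TtccHHww=2 TtccHhWW=4 TtccHhWw=8 TtccHhww=4 TtcchhWW=2 TtcchhWw=4 Ttcchhww=2
TtCCHHWW hits 2/256; gcd=2; 2÷2/256÷2 = 1/128

P(TtCCHHWW) = 1/128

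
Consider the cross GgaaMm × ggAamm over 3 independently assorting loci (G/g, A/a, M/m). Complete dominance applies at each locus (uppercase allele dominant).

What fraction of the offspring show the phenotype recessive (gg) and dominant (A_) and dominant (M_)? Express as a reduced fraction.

GgaaMm gametes: GaM×2, Gam×2, gaM×2, gam×2
ggAamm gametes: gAm×4, gam×4
GgaaMm×ggAamm grid (8·8=64): GgAaMm=8 GgAamm=8 GgaaMm=8 Ggaamm=8 ggAaMm=8 ggAamm=8 ggaaMm=8 ggaamm=8
gg A_ M_ hits 8/64; gcd=8; 8÷8/64÷8 = 1/8

P(gg A_ M_) = 1/8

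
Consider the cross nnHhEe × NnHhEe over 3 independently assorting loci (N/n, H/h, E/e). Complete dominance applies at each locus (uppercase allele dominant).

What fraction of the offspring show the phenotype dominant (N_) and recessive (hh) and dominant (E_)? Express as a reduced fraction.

nnHhEe gametes: nHE×2, nHe×2, nhE×2, nhe×2
NnHhEe gametes: NHE×1, NHe×1, NhE×1, Nhe×1, nHE×1, nHe×1, nhE×1, nhe×1
nnHhEe×NnHhEe grid (8·8=64): NnHHEE=2 NnHHEe=4 NnHHee=2 NnHhEE=4 NnHhEe=8 NnHhee=4 NnhhEE=2 NnhhEe=4 Nnhhee=2 nnHHEE=2 nnHHEe=4 nnHHee=2 nnHhEE=4 nnHhEe=8 nnHhee=4 nnhhEE=2 nnhhEe=4 nnhhee=2
N_ hh E_ hits 6/64; gcd=2; 6÷2/64÷2 = 3/32

P(N_ hh E_) = 3/32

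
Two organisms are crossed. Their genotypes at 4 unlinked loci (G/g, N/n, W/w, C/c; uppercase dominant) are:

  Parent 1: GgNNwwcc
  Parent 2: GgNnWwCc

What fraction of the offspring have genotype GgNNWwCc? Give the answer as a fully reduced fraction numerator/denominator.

P(GgNNWwCc) = 1/16

GgNNwwcc gametes: GNwc×8, gNwc×8
GgNnWwCc gametes: GNWC×1, GNWc×1, GNwC×1, GNwc×1, GnWC×1, GnWc×1, GnwC×1, Gnwc×1, gNWC×1, gNWc×1, gNwC×1, gNwc×1, gnWC×1, gnWc×1, gnwC×1, gnwc×1
GgNNwwcc×GgNnWwCc grid (16·16=256): GGNNWwCc=8 GGNNWwcc=8 GGNNwwCc=8 GGNNwwcc=8 GGNnWwCc=8 GGNnWwcc=8 GGNnwwCc=8 GGNnwwcc=8 GgNNWwCc=16 GgNNWwcc=16 GgNNwwCc=16 GgNNwwcc=16 GgNnWwCc=16 GgNnWwcc=16 GgNnwwCc=16 GgNnwwcc=16 ggNNWwCc=8 ggNNWwcc=8 ggNNwwCc=8 ggNNwwcc=8 ggNnWwCc=8 ggNnWwcc=8 ggNnwwCc=8 ggNnwwcc=8
GgNNWwCc hits 16/256; gcd=16; 16÷16/256÷16 = 1/16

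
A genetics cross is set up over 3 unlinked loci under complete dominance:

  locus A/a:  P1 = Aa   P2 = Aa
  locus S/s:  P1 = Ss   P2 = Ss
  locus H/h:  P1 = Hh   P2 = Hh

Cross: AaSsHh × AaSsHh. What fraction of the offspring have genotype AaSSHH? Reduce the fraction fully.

P(AaSSHH) = 1/32

AaSsHh gametes: ASH×1, ASh×1, AsH×1, Ash×1, aSH×1, aSh×1, asH×1, ash×1
AaSsHh gametes: ASH×1, ASh×1, AsH×1, Ash×1, aSH×1, aSh×1, asH×1, ash×1
AaSsHh×AaSsHh grid (8·8=64): AASSHH=1 AASSHh=2 AASShh=1 AASsHH=2 AASsHh=4 AASshh=2 AAssHH=1 AAssHh=2 AAsshh=1 AaSSHH=2 AaSSHh=4 AaSShh=2 AaSsHH=4 AaSsHh=8 AaSshh=4 AassHH=2 AassHh=4 Aasshh=2 aaSSHH=1 aaSSHh=2 aaSShh=1 aaSsHH=2 aaSsHh=4 aaSshh=2 aassHH=1 aassHh=2 aasshh=1
AaSSHH hits 2/64; gcd=2; 2÷2/64÷2 = 1/32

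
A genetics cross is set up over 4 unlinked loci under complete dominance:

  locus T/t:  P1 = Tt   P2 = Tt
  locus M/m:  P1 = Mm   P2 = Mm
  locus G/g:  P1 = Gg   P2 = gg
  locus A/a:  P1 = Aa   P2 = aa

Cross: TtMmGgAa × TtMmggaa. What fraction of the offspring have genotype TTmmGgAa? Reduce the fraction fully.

TtMmGgAa gametes: TMGA×1, TMGa×1, TMgA×1, TMga×1, TmGA×1, TmGa×1, TmgA×1, Tmga×1, tMGA×1, tMGa×1, tMgA×1, tMga×1, tmGA×1, tmGa×1, tmgA×1, tmga×1
TtMmggaa gametes: TMga×4, Tmga×4, tMga×4, tmga×4
TtMmGgAa×TtMmggaa grid (16·16=256): TTMMGgAa=4 TTMMGgaa=4 TTMMggAa=4 TTMMggaa=4 TTMmGgAa=8 TTMmGgaa=8 TTMmggAa=8 TTMmggaa=8 TTmmGgAa=4 TTmmGgaa=4 TTmmggAa=4 TTmmggaa=4 TtMMGgAa=8 TtMMGgaa=8 TtMMggAa=8 TtMMggaa=8 TtMmGgAa=16 TtMmGgaa=16 TtMmggAa=16 TtMmggaa=16 TtmmGgAa=8 TtmmGgaa=8 TtmmggAa=8 Ttmmggaa=8 ttMMGgAa=4 ttMMGgaa=4 ttMMggAa=4 ttMMggaa=4 ttMmGgAa=8 ttMmGgaa=8 ttMmggAa=8 ttMmggaa=8 ttmmGgAa=4 ttmmGgaa=4 ttmmggAa=4 ttmmggaa=4
TTmmGgAa hits 4/256; gcd=4; 4÷4/256÷4 = 1/64

P(TTmmGgAa) = 1/64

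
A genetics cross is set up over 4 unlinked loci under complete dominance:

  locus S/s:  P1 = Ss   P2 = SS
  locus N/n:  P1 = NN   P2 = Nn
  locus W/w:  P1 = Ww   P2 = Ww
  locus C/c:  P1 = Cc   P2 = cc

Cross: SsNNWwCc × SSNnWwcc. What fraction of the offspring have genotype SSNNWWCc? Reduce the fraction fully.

SsNNWwCc gametes: SNWC×2, SNWc×2, SNwC×2, SNwc×2, sNWC×2, sNWc×2, sNwC×2, sNwc×2
SSNnWwcc gametes: SNWc×4, SNwc×4, SnWc×4, Snwc×4
SsNNWwCc×SSNnWwcc grid (16·16=256): SSNNWWCc=8 SSNNWWcc=8 SSNNWwCc=16 SSNNWwcc=16 SSNNwwCc=8 SSNNwwcc=8 SSNnWWCc=8 SSNnWWcc=8 SSNnWwCc=16 SSNnWwcc=16 SSNnwwCc=8 SSNnwwcc=8 SsNNWWCc=8 SsNNWWcc=8 SsNNWwCc=16 SsNNWwcc=16 SsNNwwCc=8 SsNNwwcc=8 SsNnWWCc=8 SsNnWWcc=8 SsNnWwCc=16 SsNnWwcc=16 SsNnwwCc=8 SsNnwwcc=8
SSNNWWCc hits 8/256; gcd=8; 8÷8/256÷8 = 1/32

P(SSNNWWCc) = 1/32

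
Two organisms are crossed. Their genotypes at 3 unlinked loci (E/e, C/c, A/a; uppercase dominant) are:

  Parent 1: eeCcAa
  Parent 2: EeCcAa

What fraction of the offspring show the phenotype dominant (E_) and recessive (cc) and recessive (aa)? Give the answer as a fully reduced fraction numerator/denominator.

eeCcAa gametes: eCA×2, eCa×2, ecA×2, eca×2
EeCcAa gametes: ECA×1, ECa×1, EcA×1, Eca×1, eCA×1, eCa×1, ecA×1, eca×1
eeCcAa×EeCcAa grid (8·8=64): EeCCAA=2 EeCCAa=4 EeCCaa=2 EeCcAA=4 EeCcAa=8 EeCcaa=4 EeccAA=2 EeccAa=4 Eeccaa=2 eeCCAA=2 eeCCAa=4 eeCCaa=2 eeCcAA=4 eeCcAa=8 eeCcaa=4 eeccAA=2 eeccAa=4 eeccaa=2
E_ cc aa hits 2/64; gcd=2; 2÷2/64÷2 = 1/32

P(E_ cc aa) = 1/32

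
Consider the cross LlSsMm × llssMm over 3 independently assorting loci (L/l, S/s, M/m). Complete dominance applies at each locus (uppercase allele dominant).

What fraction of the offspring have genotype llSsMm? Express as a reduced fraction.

LlSsMm gametes: LSM×1, LSm×1, LsM×1, Lsm×1, lSM×1, lSm×1, lsM×1, lsm×1
llssMm gametes: lsM×4, lsm×4
LlSsMm×llssMm grid (8·8=64): LlSsMM=4 LlSsMm=8 LlSsmm=4 LlssMM=4 LlssMm=8 Llssmm=4 llSsMM=4 llSsMm=8 llSsmm=4 llssMM=4 llssMm=8 llssmm=4
llSsMm hits 8/64; gcd=8; 8÷8/64÷8 = 1/8

P(llSsMm) = 1/8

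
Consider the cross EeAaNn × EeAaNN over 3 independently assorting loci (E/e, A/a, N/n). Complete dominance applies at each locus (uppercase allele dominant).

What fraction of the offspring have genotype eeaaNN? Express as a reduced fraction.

EeAaNn gametes: EAN×1, EAn×1, EaN×1, Ean×1, eAN×1, eAn×1, eaN×1, ean×1
EeAaNN gametes: EAN×2, EaN×2, eAN×2, eaN×2
EeAaNn×EeAaNN grid (8·8=64): EEAANN=2 EEAANn=2 EEAaNN=4 EEAaNn=4 EEaaNN=2 EEaaNn=2 EeAANN=4 EeAANn=4 EeAaNN=8 EeAaNn=8 EeaaNN=4 EeaaNn=4 eeAANN=2 eeAANn=2 eeAaNN=4 eeAaNn=4 eeaaNN=2 eeaaNn=2
eeaaNN hits 2/64; gcd=2; 2÷2/64÷2 = 1/32

P(eeaaNN) = 1/32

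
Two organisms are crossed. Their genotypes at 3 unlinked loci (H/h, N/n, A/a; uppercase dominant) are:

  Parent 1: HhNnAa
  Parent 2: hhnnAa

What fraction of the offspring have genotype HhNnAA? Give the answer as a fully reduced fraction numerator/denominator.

P(HhNnAA) = 1/16

HhNnAa gametes: HNA×1, HNa×1, HnA×1, Hna×1, hNA×1, hNa×1, hnA×1, hna×1
hhnnAa gametes: hnA×4, hna×4
HhNnAa×hhnnAa grid (8·8=64): HhNnAA=4 HhNnAa=8 HhNnaa=4 HhnnAA=4 HhnnAa=8 Hhnnaa=4 hhNnAA=4 hhNnAa=8 hhNnaa=4 hhnnAA=4 hhnnAa=8 hhnnaa=4
HhNnAA hits 4/64; gcd=4; 4÷4/64÷4 = 1/16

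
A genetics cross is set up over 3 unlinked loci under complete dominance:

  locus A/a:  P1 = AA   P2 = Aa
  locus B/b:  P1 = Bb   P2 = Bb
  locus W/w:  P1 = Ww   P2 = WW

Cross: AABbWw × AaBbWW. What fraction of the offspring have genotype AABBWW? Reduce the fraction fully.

AABbWw gametes: ABW×2, ABw×2, AbW×2, Abw×2
AaBbWW gametes: ABW×2, AbW×2, aBW×2, abW×2
AABbWw×AaBbWW grid (8·8=64): AABBWW=4 AABBWw=4 AABbWW=8 AABbWw=8 AAbbWW=4 AAbbWw=4 AaBBWW=4 AaBBWw=4 AaBbWW=8 AaBbWw=8 AabbWW=4 AabbWw=4
AABBWW hits 4/64; gcd=4; 4÷4/64÷4 = 1/16

P(AABBWW) = 1/16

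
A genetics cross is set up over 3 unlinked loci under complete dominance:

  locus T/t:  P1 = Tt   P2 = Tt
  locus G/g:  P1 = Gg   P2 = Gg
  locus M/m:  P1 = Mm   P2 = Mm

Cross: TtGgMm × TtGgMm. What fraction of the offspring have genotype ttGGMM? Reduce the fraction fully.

P(ttGGMM) = 1/64

TtGgMm gametes: TGM×1, TGm×1, TgM×1, Tgm×1, tGM×1, tGm×1, tgM×1, tgm×1
TtGgMm gametes: TGM×1, TGm×1, TgM×1, Tgm×1, tGM×1, tGm×1, tgM×1, tgm×1
TtGgMm×TtGgMm grid (8·8=64): TTGGMM=1 TTGGMm=2 TTGGmm=1 TTGgMM=2 TTGgMm=4 TTGgmm=2 TTggMM=1 TTggMm=2 TTggmm=1 TtGGMM=2 TtGGMm=4 TtGGmm=2 TtGgMM=4 TtGgMm=8 TtGgmm=4 TtggMM=2 TtggMm=4 Ttggmm=2 ttGGMM=1 ttGGMm=2 ttGGmm=1 ttGgMM=2 ttGgMm=4 ttGgmm=2 ttggMM=1 ttggMm=2 ttggmm=1
ttGGMM hits 1/64; gcd=1; 1÷1/64÷1 = 1/64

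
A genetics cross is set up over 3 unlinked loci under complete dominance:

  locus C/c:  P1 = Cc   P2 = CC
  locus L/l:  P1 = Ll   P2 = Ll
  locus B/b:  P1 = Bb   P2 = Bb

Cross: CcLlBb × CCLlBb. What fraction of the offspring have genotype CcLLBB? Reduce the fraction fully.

CcLlBb gametes: CLB×1, CLb×1, ClB×1, Clb×1, cLB×1, cLb×1, clB×1, clb×1
CCLlBb gametes: CLB×2, CLb×2, ClB×2, Clb×2
CcLlBb×CCLlBb grid (8·8=64): CCLLBB=2 CCLLBb=4 CCLLbb=2 CCLlBB=4 CCLlBb=8 CCLlbb=4 CCllBB=2 CCllBb=4 CCllbb=2 CcLLBB=2 CcLLBb=4 CcLLbb=2 CcLlBB=4 CcLlBb=8 CcLlbb=4 CcllBB=2 CcllBb=4 Ccllbb=2
CcLLBB hits 2/64; gcd=2; 2÷2/64÷2 = 1/32

P(CcLLBB) = 1/32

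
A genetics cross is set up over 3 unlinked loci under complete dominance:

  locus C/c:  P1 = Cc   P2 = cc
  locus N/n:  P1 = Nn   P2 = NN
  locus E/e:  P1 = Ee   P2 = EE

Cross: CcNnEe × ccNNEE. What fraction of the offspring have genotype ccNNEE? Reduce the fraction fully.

P(ccNNEE) = 1/8

CcNnEe gametes: CNE×1, CNe×1, CnE×1, Cne×1, cNE×1, cNe×1, cnE×1, cne×1
ccNNEE gametes: cNE×8
CcNnEe×ccNNEE grid (8·8=64): CcNNEE=8 CcNNEe=8 CcNnEE=8 CcNnEe=8 ccNNEE=8 ccNNEe=8 ccNnEE=8 ccNnEe=8
ccNNEE hits 8/64; gcd=8; 8÷8/64÷8 = 1/8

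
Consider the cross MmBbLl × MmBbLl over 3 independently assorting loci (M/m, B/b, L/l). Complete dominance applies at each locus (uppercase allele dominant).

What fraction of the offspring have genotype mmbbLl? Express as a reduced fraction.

P(mmbbLl) = 1/32

MmBbLl gametes: MBL×1, MBl×1, MbL×1, Mbl×1, mBL×1, mBl×1, mbL×1, mbl×1
MmBbLl gametes: MBL×1, MBl×1, MbL×1, Mbl×1, mBL×1, mBl×1, mbL×1, mbl×1
MmBbLl×MmBbLl grid (8·8=64): MMBBLL=1 MMBBLl=2 MMBBll=1 MMBbLL=2 MMBbLl=4 MMBbll=2 MMbbLL=1 MMbbLl=2 MMbbll=1 MmBBLL=2 MmBBLl=4 MmBBll=2 MmBbLL=4 MmBbLl=8 MmBbll=4 MmbbLL=2 MmbbLl=4 Mmbbll=2 mmBBLL=1 mmBBLl=2 mmBBll=1 mmBbLL=2 mmBbLl=4 mmBbll=2 mmbbLL=1 mmbbLl=2 mmbbll=1
mmbbLl hits 2/64; gcd=2; 2÷2/64÷2 = 1/32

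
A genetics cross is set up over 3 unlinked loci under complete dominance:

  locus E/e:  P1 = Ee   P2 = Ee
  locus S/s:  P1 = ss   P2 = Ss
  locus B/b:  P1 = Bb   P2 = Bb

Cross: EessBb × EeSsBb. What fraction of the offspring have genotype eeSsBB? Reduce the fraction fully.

EessBb gametes: EsB×2, Esb×2, esB×2, esb×2
EeSsBb gametes: ESB×1, ESb×1, EsB×1, Esb×1, eSB×1, eSb×1, esB×1, esb×1
EessBb×EeSsBb grid (8·8=64): EESsBB=2 EESsBb=4 EESsbb=2 EEssBB=2 EEssBb=4 EEssbb=2 EeSsBB=4 EeSsBb=8 EeSsbb=4 EessBB=4 EessBb=8 Eessbb=4 eeSsBB=2 eeSsBb=4 eeSsbb=2 eessBB=2 eessBb=4 eessbb=2
eeSsBB hits 2/64; gcd=2; 2÷2/64÷2 = 1/32

P(eeSsBB) = 1/32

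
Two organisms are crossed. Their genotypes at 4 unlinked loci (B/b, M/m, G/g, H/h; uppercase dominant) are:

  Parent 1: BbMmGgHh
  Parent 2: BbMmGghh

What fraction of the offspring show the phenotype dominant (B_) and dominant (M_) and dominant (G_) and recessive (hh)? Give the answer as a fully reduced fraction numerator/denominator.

P(B_ M_ G_ hh) = 27/128

BbMmGgHh gametes: BMGH×1, BMGh×1, BMgH×1, BMgh×1, BmGH×1, BmGh×1, BmgH×1, Bmgh×1, bMGH×1, bMGh×1, bMgH×1, bMgh×1, bmGH×1, bmGh×1, bmgH×1, bmgh×1
BbMmGghh gametes: BMGh×2, BMgh×2, BmGh×2, Bmgh×2, bMGh×2, bMgh×2, bmGh×2, bmgh×2
BbMmGgHh×BbMmGghh grid (16·16=256): BBMMGGHh=2 BBMMGGhh=2 BBMMGgHh=4 BBMMGghh=4 BBMMggHh=2 BBMMgghh=2 BBMmGGHh=4 BBMmGGhh=4 BBMmGgHh=8 BBMmGghh=8 BBMmggHh=4 BBMmgghh=4 BBmmGGHh=2 BBmmGGhh=2 BBmmGgHh=4 BBmmGghh=4 BBmmggHh=2 BBmmgghh=2 BbMMGGHh=4 BbMMGGhh=4 BbMMGgHh=8 BbMMGghh=8 BbMMggHh=4 BbMMgghh=4 BbMmGGHh=8 BbMmGGhh=8 BbMmGgHh=16 BbMmGghh=16 BbMmggHh=8 BbMmgghh=8 BbmmGGHh=4 BbmmGGhh=4 BbmmGgHh=8 BbmmGghh=8 BbmmggHh=4 Bbmmgghh=4 bbMMGGHh=2 bbMMGGhh=2 bbMMGgHh=4 bbMMGghh=4 bbMMggHh=2 bbMMgghh=2 bbMmGGHh=4 bbMmGGhh=4 bbMmGgHh=8 bbMmGghh=8 bbMmggHh=4 bbMmgghh=4 bbmmGGHh=2 bbmmGGhh=2 bbmmGgHh=4 bbmmGghh=4 bbmmggHh=2 bbmmgghh=2
B_ M_ G_ hh hits 54/256; gcd=2; 54÷2/256÷2 = 27/128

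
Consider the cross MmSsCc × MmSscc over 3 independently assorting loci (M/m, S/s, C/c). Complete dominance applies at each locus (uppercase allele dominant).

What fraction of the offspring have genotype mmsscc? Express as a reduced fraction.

MmSsCc gametes: MSC×1, MSc×1, MsC×1, Msc×1, mSC×1, mSc×1, msC×1, msc×1
MmSscc gametes: MSc×2, Msc×2, mSc×2, msc×2
MmSsCc×MmSscc grid (8·8=64): MMSSCc=2 MMSScc=2 MMSsCc=4 MMSscc=4 MMssCc=2 MMsscc=2 MmSSCc=4 MmSScc=4 MmSsCc=8 MmSscc=8 MmssCc=4 Mmsscc=4 mmSSCc=2 mmSScc=2 mmSsCc=4 mmSscc=4 mmssCc=2 mmsscc=2
mmsscc hits 2/64; gcd=2; 2÷2/64÷2 = 1/32

P(mmsscc) = 1/32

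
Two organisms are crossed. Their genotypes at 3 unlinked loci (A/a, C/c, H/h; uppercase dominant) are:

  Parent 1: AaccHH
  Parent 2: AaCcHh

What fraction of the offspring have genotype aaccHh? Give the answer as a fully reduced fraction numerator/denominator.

P(aaccHh) = 1/16

AaccHH gametes: AcH×4, acH×4
AaCcHh gametes: ACH×1, ACh×1, AcH×1, Ach×1, aCH×1, aCh×1, acH×1, ach×1
AaccHH×AaCcHh grid (8·8=64): AACcHH=4 AACcHh=4 AAccHH=4 AAccHh=4 AaCcHH=8 AaCcHh=8 AaccHH=8 AaccHh=8 aaCcHH=4 aaCcHh=4 aaccHH=4 aaccHh=4
aaccHh hits 4/64; gcd=4; 4÷4/64÷4 = 1/16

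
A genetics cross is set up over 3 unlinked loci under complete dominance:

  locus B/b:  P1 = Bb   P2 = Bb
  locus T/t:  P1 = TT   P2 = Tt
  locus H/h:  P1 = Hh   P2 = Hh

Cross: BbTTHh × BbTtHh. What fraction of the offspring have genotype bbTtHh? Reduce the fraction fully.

P(bbTtHh) = 1/16

BbTTHh gametes: BTH×2, BTh×2, bTH×2, bTh×2
BbTtHh gametes: BTH×1, BTh×1, BtH×1, Bth×1, bTH×1, bTh×1, btH×1, bth×1
BbTTHh×BbTtHh grid (8·8=64): BBTTHH=2 BBTTHh=4 BBTThh=2 BBTtHH=2 BBTtHh=4 BBTthh=2 BbTTHH=4 BbTTHh=8 BbTThh=4 BbTtHH=4 BbTtHh=8 BbTthh=4 bbTTHH=2 bbTTHh=4 bbTThh=2 bbTtHH=2 bbTtHh=4 bbTthh=2
bbTtHh hits 4/64; gcd=4; 4÷4/64÷4 = 1/16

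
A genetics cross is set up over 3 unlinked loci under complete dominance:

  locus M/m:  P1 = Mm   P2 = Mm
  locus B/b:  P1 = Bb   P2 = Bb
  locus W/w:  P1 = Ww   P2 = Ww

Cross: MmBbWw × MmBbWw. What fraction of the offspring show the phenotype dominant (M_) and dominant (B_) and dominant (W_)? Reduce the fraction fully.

P(M_ B_ W_) = 27/64

MmBbWw gametes: MBW×1, MBw×1, MbW×1, Mbw×1, mBW×1, mBw×1, mbW×1, mbw×1
MmBbWw gametes: MBW×1, MBw×1, MbW×1, Mbw×1, mBW×1, mBw×1, mbW×1, mbw×1
MmBbWw×MmBbWw grid (8·8=64): MMBBWW=1 MMBBWw=2 MMBBww=1 MMBbWW=2 MMBbWw=4 MMBbww=2 MMbbWW=1 MMbbWw=2 MMbbww=1 MmBBWW=2 MmBBWw=4 MmBBww=2 MmBbWW=4 MmBbWw=8 MmBbww=4 MmbbWW=2 MmbbWw=4 Mmbbww=2 mmBBWW=1 mmBBWw=2 mmBBww=1 mmBbWW=2 mmBbWw=4 mmBbww=2 mmbbWW=1 mmbbWw=2 mmbbww=1
M_ B_ W_ hits 27/64; gcd=1; 27÷1/64÷1 = 27/64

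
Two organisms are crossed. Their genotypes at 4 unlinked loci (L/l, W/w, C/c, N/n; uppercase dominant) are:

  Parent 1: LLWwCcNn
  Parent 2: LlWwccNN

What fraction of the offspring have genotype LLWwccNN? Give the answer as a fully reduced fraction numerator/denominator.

P(LLWwccNN) = 1/16

LLWwCcNn gametes: LWCN×2, LWCn×2, LWcN×2, LWcn×2, LwCN×2, LwCn×2, LwcN×2, Lwcn×2
LlWwccNN gametes: LWcN×4, LwcN×4, lWcN×4, lwcN×4
LLWwCcNn×LlWwccNN grid (16·16=256): LLWWCcNN=8 LLWWCcNn=8 LLWWccNN=8 LLWWccNn=8 LLWwCcNN=16 LLWwCcNn=16 LLWwccNN=16 LLWwccNn=16 LLwwCcNN=8 LLwwCcNn=8 LLwwccNN=8 LLwwccNn=8 LlWWCcNN=8 LlWWCcNn=8 LlWWccNN=8 LlWWccNn=8 LlWwCcNN=16 LlWwCcNn=16 LlWwccNN=16 LlWwccNn=16 LlwwCcNN=8 LlwwCcNn=8 LlwwccNN=8 LlwwccNn=8
LLWwccNN hits 16/256; gcd=16; 16÷16/256÷16 = 1/16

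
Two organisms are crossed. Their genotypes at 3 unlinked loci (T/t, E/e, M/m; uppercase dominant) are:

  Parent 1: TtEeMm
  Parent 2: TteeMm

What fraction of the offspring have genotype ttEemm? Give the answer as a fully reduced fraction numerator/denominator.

TtEeMm gametes: TEM×1, TEm×1, TeM×1, Tem×1, tEM×1, tEm×1, teM×1, tem×1
TteeMm gametes: TeM×2, Tem×2, teM×2, tem×2
TtEeMm×TteeMm grid (8·8=64): TTEeMM=2 TTEeMm=4 TTEemm=2 TTeeMM=2 TTeeMm=4 TTeemm=2 TtEeMM=4 TtEeMm=8 TtEemm=4 TteeMM=4 TteeMm=8 Tteemm=4 ttEeMM=2 ttEeMm=4 ttEemm=2 tteeMM=2 tteeMm=4 tteemm=2
ttEemm hits 2/64; gcd=2; 2÷2/64÷2 = 1/32

P(ttEemm) = 1/32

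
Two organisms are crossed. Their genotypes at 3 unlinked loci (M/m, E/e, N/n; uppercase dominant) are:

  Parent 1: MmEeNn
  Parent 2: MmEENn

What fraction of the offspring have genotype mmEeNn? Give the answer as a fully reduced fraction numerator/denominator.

MmEeNn gametes: MEN×1, MEn×1, MeN×1, Men×1, mEN×1, mEn×1, meN×1, men×1
MmEENn gametes: MEN×2, MEn×2, mEN×2, mEn×2
MmEeNn×MmEENn grid (8·8=64): MMEENN=2 MMEENn=4 MMEEnn=2 MMEeNN=2 MMEeNn=4 MMEenn=2 MmEENN=4 MmEENn=8 MmEEnn=4 MmEeNN=4 MmEeNn=8 MmEenn=4 mmEENN=2 mmEENn=4 mmEEnn=2 mmEeNN=2 mmEeNn=4 mmEenn=2
mmEeNn hits 4/64; gcd=4; 4÷4/64÷4 = 1/16

P(mmEeNn) = 1/16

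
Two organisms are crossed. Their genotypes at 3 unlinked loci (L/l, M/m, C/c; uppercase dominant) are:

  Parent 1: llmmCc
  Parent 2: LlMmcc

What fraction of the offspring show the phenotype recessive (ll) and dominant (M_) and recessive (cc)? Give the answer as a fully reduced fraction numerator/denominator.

P(ll M_ cc) = 1/8

llmmCc gametes: lmC×4, lmc×4
LlMmcc gametes: LMc×2, Lmc×2, lMc×2, lmc×2
llmmCc×LlMmcc grid (8·8=64): LlMmCc=8 LlMmcc=8 LlmmCc=8 Llmmcc=8 llMmCc=8 llMmcc=8 llmmCc=8 llmmcc=8
ll M_ cc hits 8/64; gcd=8; 8÷8/64÷8 = 1/8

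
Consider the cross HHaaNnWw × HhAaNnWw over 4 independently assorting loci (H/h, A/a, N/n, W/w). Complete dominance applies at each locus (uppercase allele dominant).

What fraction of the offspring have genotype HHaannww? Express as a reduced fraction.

HHaaNnWw gametes: HaNW×4, HaNw×4, HanW×4, Hanw×4
HhAaNnWw gametes: HANW×1, HANw×1, HAnW×1, HAnw×1, HaNW×1, HaNw×1, HanW×1, Hanw×1, hANW×1, hANw×1, hAnW×1, hAnw×1, haNW×1, haNw×1, hanW×1, hanw×1
HHaaNnWw×HhAaNnWw grid (16·16=256): HHAaNNWW=4 HHAaNNWw=8 HHAaNNww=4 HHAaNnWW=8 HHAaNnWw=16 HHAaNnww=8 HHAannWW=4 HHAannWw=8 HHAannww=4 HHaaNNWW=4 HHaaNNWw=8 HHaaNNww=4 HHaaNnWW=8 HHaaNnWw=16 HHaaNnww=8 HHaannWW=4 HHaannWw=8 HHaannww=4 HhAaNNWW=4 HhAaNNWw=8 HhAaNNww=4 HhAaNnWW=8 HhAaNnWw=16 HhAaNnww=8 HhAannWW=4 HhAannWw=8 HhAannww=4 HhaaNNWW=4 HhaaNNWw=8 HhaaNNww=4 HhaaNnWW=8 HhaaNnWw=16 HhaaNnww=8 HhaannWW=4 HhaannWw=8 Hhaannww=4
HHaannww hits 4/256; gcd=4; 4÷4/256÷4 = 1/64

P(HHaannww) = 1/64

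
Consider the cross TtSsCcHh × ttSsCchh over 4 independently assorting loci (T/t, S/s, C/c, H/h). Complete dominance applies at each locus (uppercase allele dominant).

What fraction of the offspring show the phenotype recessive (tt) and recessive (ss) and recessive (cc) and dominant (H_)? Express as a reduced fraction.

TtSsCcHh gametes: TSCH×1, TSCh×1, TScH×1, TSch×1, TsCH×1, TsCh×1, TscH×1, Tsch×1, tSCH×1, tSCh×1, tScH×1, tSch×1, tsCH×1, tsCh×1, tscH×1, tsch×1
ttSsCchh gametes: tSCh×4, tSch×4, tsCh×4, tsch×4
TtSsCcHh×ttSsCchh grid (16·16=256): TtSSCCHh=4 TtSSCChh=4 TtSSCcHh=8 TtSSCchh=8 TtSSccHh=4 TtSScchh=4 TtSsCCHh=8 TtSsCChh=8 TtSsCcHh=16 TtSsCchh=16 TtSsccHh=8 TtSscchh=8 TtssCCHh=4 TtssCChh=4 TtssCcHh=8 TtssCchh=8 TtssccHh=4 Ttsscchh=4 ttSSCCHh=4 ttSSCChh=4 ttSSCcHh=8 ttSSCchh=8 ttSSccHh=4 ttSScchh=4 ttSsCCHh=8 ttSsCChh=8 ttSsCcHh=16 ttSsCchh=16 ttSsccHh=8 ttSscchh=8 ttssCCHh=4 ttssCChh=4 ttssCcHh=8 ttssCchh=8 ttssccHh=4 ttsscchh=4
tt ss cc H_ hits 4/256; gcd=4; 4÷4/256÷4 = 1/64

P(tt ss cc H_) = 1/64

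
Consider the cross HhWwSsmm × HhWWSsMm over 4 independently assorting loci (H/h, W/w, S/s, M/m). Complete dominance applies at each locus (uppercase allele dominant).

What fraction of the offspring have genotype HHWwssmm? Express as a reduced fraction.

P(HHWwssmm) = 1/64

HhWwSsmm gametes: HWSm×2, HWsm×2, HwSm×2, Hwsm×2, hWSm×2, hWsm×2, hwSm×2, hwsm×2
HhWWSsMm gametes: HWSM×2, HWSm×2, HWsM×2, HWsm×2, hWSM×2, hWSm×2, hWsM×2, hWsm×2
HhWwSsmm×HhWWSsMm grid (16·16=256): HHWWSSMm=4 HHWWSSmm=4 HHWWSsMm=8 HHWWSsmm=8 HHWWssMm=4 HHWWssmm=4 HHWwSSMm=4 HHWwSSmm=4 HHWwSsMm=8 HHWwSsmm=8 HHWwssMm=4 HHWwssmm=4 HhWWSSMm=8 HhWWSSmm=8 HhWWSsMm=16 HhWWSsmm=16 HhWWssMm=8 HhWWssmm=8 HhWwSSMm=8 HhWwSSmm=8 HhWwSsMm=16 HhWwSsmm=16 HhWwssMm=8 HhWwssmm=8 hhWWSSMm=4 hhWWSSmm=4 hhWWSsMm=8 hhWWSsmm=8 hhWWssMm=4 hhWWssmm=4 hhWwSSMm=4 hhWwSSmm=4 hhWwSsMm=8 hhWwSsmm=8 hhWwssMm=4 hhWwssmm=4
HHWwssmm hits 4/256; gcd=4; 4÷4/256÷4 = 1/64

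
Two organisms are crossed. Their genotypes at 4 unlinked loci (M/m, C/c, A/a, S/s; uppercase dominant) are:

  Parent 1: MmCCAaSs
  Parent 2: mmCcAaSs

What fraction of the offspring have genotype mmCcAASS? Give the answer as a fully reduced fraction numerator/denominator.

MmCCAaSs gametes: MCAS×2, MCAs×2, MCaS×2, MCas×2, mCAS×2, mCAs×2, mCaS×2, mCas×2
mmCcAaSs gametes: mCAS×2, mCAs×2, mCaS×2, mCas×2, mcAS×2, mcAs×2, mcaS×2, mcas×2
MmCCAaSs×mmCcAaSs grid (16·16=256): MmCCAASS=4 MmCCAASs=8 MmCCAAss=4 MmCCAaSS=8 MmCCAaSs=16 MmCCAass=8 MmCCaaSS=4 MmCCaaSs=8 MmCCaass=4 MmCcAASS=4 MmCcAASs=8 MmCcAAss=4 MmCcAaSS=8 MmCcAaSs=16 MmCcAass=8 MmCcaaSS=4 MmCcaaSs=8 MmCcaass=4 mmCCAASS=4 mmCCAASs=8 mmCCAAss=4 mmCCAaSS=8 mmCCAaSs=16 mmCCAass=8 mmCCaaSS=4 mmCCaaSs=8 mmCCaass=4 mmCcAASS=4 mmCcAASs=8 mmCcAAss=4 mmCcAaSS=8 mmCcAaSs=16 mmCcAass=8 mmCcaaSS=4 mmCcaaSs=8 mmCcaass=4
mmCcAASS hits 4/256; gcd=4; 4÷4/256÷4 = 1/64

P(mmCcAASS) = 1/64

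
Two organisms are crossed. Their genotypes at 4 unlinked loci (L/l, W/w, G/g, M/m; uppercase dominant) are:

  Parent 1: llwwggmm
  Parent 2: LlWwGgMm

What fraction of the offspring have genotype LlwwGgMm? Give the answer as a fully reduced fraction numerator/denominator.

P(LlwwGgMm) = 1/16

llwwggmm gametes: lwgm×16
LlWwGgMm gametes: LWGM×1, LWGm×1, LWgM×1, LWgm×1, LwGM×1, LwGm×1, LwgM×1, Lwgm×1, lWGM×1, lWGm×1, lWgM×1, lWgm×1, lwGM×1, lwGm×1, lwgM×1, lwgm×1
llwwggmm×LlWwGgMm grid (16·16=256): LlWwGgMm=16 LlWwGgmm=16 LlWwggMm=16 LlWwggmm=16 LlwwGgMm=16 LlwwGgmm=16 LlwwggMm=16 Llwwggmm=16 llWwGgMm=16 llWwGgmm=16 llWwggMm=16 llWwggmm=16 llwwGgMm=16 llwwGgmm=16 llwwggMm=16 llwwggmm=16
LlwwGgMm hits 16/256; gcd=16; 16÷16/256÷16 = 1/16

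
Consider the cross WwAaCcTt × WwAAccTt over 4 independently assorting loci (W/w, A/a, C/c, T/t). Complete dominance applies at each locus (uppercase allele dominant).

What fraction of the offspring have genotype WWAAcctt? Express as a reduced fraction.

P(WWAAcctt) = 1/64

WwAaCcTt gametes: WACT×1, WACt×1, WAcT×1, WAct×1, WaCT×1, WaCt×1, WacT×1, Wact×1, wACT×1, wACt×1, wAcT×1, wAct×1, waCT×1, waCt×1, wacT×1, wact×1
WwAAccTt gametes: WAcT×4, WAct×4, wAcT×4, wAct×4
WwAaCcTt×WwAAccTt grid (16·16=256): WWAACcTT=4 WWAACcTt=8 WWAACctt=4 WWAAccTT=4 WWAAccTt=8 WWAAcctt=4 WWAaCcTT=4 WWAaCcTt=8 WWAaCctt=4 WWAaccTT=4 WWAaccTt=8 WWAacctt=4 WwAACcTT=8 WwAACcTt=16 WwAACctt=8 WwAAccTT=8 WwAAccTt=16 WwAAcctt=8 WwAaCcTT=8 WwAaCcTt=16 WwAaCctt=8 WwAaccTT=8 WwAaccTt=16 WwAacctt=8 wwAACcTT=4 wwAACcTt=8 wwAACctt=4 wwAAccTT=4 wwAAccTt=8 wwAAcctt=4 wwAaCcTT=4 wwAaCcTt=8 wwAaCctt=4 wwAaccTT=4 wwAaccTt=8 wwAacctt=4
WWAAcctt hits 4/256; gcd=4; 4÷4/256÷4 = 1/64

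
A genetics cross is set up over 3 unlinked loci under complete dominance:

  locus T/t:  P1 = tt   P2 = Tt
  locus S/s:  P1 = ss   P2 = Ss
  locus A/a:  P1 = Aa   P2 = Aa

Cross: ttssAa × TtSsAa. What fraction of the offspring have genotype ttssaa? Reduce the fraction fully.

ttssAa gametes: tsA×4, tsa×4
TtSsAa gametes: TSA×1, TSa×1, TsA×1, Tsa×1, tSA×1, tSa×1, tsA×1, tsa×1
ttssAa×TtSsAa grid (8·8=64): TtSsAA=4 TtSsAa=8 TtSsaa=4 TtssAA=4 TtssAa=8 Ttssaa=4 ttSsAA=4 ttSsAa=8 ttSsaa=4 ttssAA=4 ttssAa=8 ttssaa=4
ttssaa hits 4/64; gcd=4; 4÷4/64÷4 = 1/16

P(ttssaa) = 1/16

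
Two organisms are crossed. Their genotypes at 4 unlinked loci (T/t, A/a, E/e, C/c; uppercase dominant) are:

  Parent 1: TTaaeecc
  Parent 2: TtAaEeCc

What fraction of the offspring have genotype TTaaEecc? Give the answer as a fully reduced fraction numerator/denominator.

TTaaeecc gametes: Taec×16
TtAaEeCc gametes: TAEC×1, TAEc×1, TAeC×1, TAec×1, TaEC×1, TaEc×1, TaeC×1, Taec×1, tAEC×1, tAEc×1, tAeC×1, tAec×1, taEC×1, taEc×1, taeC×1, taec×1
TTaaeecc×TtAaEeCc grid (16·16=256): TTAaEeCc=16 TTAaEecc=16 TTAaeeCc=16 TTAaeecc=16 TTaaEeCc=16 TTaaEecc=16 TTaaeeCc=16 TTaaeecc=16 TtAaEeCc=16 TtAaEecc=16 TtAaeeCc=16 TtAaeecc=16 TtaaEeCc=16 TtaaEecc=16 TtaaeeCc=16 Ttaaeecc=16
TTaaEecc hits 16/256; gcd=16; 16÷16/256÷16 = 1/16

P(TTaaEecc) = 1/16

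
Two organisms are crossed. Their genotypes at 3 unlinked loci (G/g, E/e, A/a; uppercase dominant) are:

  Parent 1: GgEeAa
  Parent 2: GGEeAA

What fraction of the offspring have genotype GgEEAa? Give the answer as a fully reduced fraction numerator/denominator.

P(GgEEAa) = 1/16

GgEeAa gametes: GEA×1, GEa×1, GeA×1, Gea×1, gEA×1, gEa×1, geA×1, gea×1
GGEeAA gametes: GEA×4, GeA×4
GgEeAa×GGEeAA grid (8·8=64): GGEEAA=4 GGEEAa=4 GGEeAA=8 GGEeAa=8 GGeeAA=4 GGeeAa=4 GgEEAA=4 GgEEAa=4 GgEeAA=8 GgEeAa=8 GgeeAA=4 GgeeAa=4
GgEEAa hits 4/64; gcd=4; 4÷4/64÷4 = 1/16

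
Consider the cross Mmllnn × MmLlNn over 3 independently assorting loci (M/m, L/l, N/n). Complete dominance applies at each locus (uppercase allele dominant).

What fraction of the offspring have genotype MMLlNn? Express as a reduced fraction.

P(MMLlNn) = 1/16

Mmllnn gametes: Mln×4, mln×4
MmLlNn gametes: MLN×1, MLn×1, MlN×1, Mln×1, mLN×1, mLn×1, mlN×1, mln×1
Mmllnn×MmLlNn grid (8·8=64): MMLlNn=4 MMLlnn=4 MMllNn=4 MMllnn=4 MmLlNn=8 MmLlnn=8 MmllNn=8 Mmllnn=8 mmLlNn=4 mmLlnn=4 mmllNn=4 mmllnn=4
MMLlNn hits 4/64; gcd=4; 4÷4/64÷4 = 1/16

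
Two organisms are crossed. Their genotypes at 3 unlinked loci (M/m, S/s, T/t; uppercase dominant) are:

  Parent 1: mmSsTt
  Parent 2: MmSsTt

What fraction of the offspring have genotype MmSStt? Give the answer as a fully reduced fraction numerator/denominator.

P(MmSStt) = 1/32

mmSsTt gametes: mST×2, mSt×2, msT×2, mst×2
MmSsTt gametes: MST×1, MSt×1, MsT×1, Mst×1, mST×1, mSt×1, msT×1, mst×1
mmSsTt×MmSsTt grid (8·8=64): MmSSTT=2 MmSSTt=4 MmSStt=2 MmSsTT=4 MmSsTt=8 MmSstt=4 MmssTT=2 MmssTt=4 Mmsstt=2 mmSSTT=2 mmSSTt=4 mmSStt=2 mmSsTT=4 mmSsTt=8 mmSstt=4 mmssTT=2 mmssTt=4 mmsstt=2
MmSStt hits 2/64; gcd=2; 2÷2/64÷2 = 1/32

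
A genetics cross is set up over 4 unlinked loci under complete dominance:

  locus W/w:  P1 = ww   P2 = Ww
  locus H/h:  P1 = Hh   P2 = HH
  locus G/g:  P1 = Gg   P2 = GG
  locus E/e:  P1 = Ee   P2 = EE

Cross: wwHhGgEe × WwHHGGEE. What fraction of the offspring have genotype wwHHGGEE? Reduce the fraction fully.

P(wwHHGGEE) = 1/16

wwHhGgEe gametes: wHGE×2, wHGe×2, wHgE×2, wHge×2, whGE×2, whGe×2, whgE×2, whge×2
WwHHGGEE gametes: WHGE×8, wHGE×8
wwHhGgEe×WwHHGGEE grid (16·16=256): WwHHGGEE=16 WwHHGGEe=16 WwHHGgEE=16 WwHHGgEe=16 WwHhGGEE=16 WwHhGGEe=16 WwHhGgEE=16 WwHhGgEe=16 wwHHGGEE=16 wwHHGGEe=16 wwHHGgEE=16 wwHHGgEe=16 wwHhGGEE=16 wwHhGGEe=16 wwHhGgEE=16 wwHhGgEe=16
wwHHGGEE hits 16/256; gcd=16; 16÷16/256÷16 = 1/16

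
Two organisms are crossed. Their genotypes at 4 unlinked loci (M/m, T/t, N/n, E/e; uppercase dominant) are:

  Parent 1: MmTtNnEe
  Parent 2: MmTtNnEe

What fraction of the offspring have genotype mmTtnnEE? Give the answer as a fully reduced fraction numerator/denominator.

MmTtNnEe gametes: MTNE×1, MTNe×1, MTnE×1, MTne×1, MtNE×1, MtNe×1, MtnE×1, Mtne×1, mTNE×1, mTNe×1, mTnE×1, mTne×1, mtNE×1, mtNe×1, mtnE×1, mtne×1
MmTtNnEe gametes: MTNE×1, MTNe×1, MTnE×1, MTne×1, MtNE×1, MtNe×1, MtnE×1, Mtne×1, mTNE×1, mTNe×1, mTnE×1, mTne×1, mtNE×1, mtNe×1, mtnE×1, mtne×1
MmTtNnEe×MmTtNnEe grid (16·16=256): MMTTNNEE=1 MMTTNNEe=2 MMTTNNee=1 MMTTNnEE=2 MMTTNnEe=4 MMTTNnee=2 MMTTnnEE=1 MMTTnnEe=2 MMTTnnee=1 MMTtNNEE=2 MMTtNNEe=4 MMTtNNee=2 MMTtNnEE=4 MMTtNnEe=8 MMTtNnee=4 MMTtnnEE=2 MMTtnnEe=4 MMTtnnee=2 MMttNNEE=1 MMttNNEe=2 MMttNNee=1 MMttNnEE=2 MMttNnEe=4 MMttNnee=2 MMttnnEE=1 MMttnnEe=2 MMttnnee=1 MmTTNNEE=2 MmTTNNEe=4 MmTTNNee=2 MmTTNnEE=4 MmTTNnEe=8 MmTTNnee=4 MmTTnnEE=2 MmTTnnEe=4 MmTTnnee=2 MmTtNNEE=4 MmTtNNEe=8 MmTtNNee=4 MmTtNnEE=8 MmTtNnEe=16 MmTtNnee=8 MmTtnnEE=4 MmTtnnEe=8 MmTtnnee=4 MmttNNEE=2 MmttNNEe=4 MmttNNee=2 MmttNnEE=4 MmttNnEe=8 MmttNnee=4 MmttnnEE=2 MmttnnEe=4 Mmttnnee=2 mmTTNNEE=1 mmTTNNEe=2 mmTTNNee=1 mmTTNnEE=2 mmTTNnEe=4 mmTTNnee=2 mmTTnnEE=1 mmTTnnEe=2 mmTTnnee=1 mmTtNNEE=2 mmTtNNEe=4 mmTtNNee=2 mmTtNnEE=4 mmTtNnEe=8 mmTtNnee=4 mmTtnnEE=2 mmTtnnEe=4 mmTtnnee=2 mmttNNEE=1 mmttNNEe=2 mmttNNee=1 mmttNnEE=2 mmttNnEe=4 mmttNnee=2 mmttnnEE=1 mmttnnEe=2 mmttnnee=1
mmTtnnEE hits 2/256; gcd=2; 2÷2/256÷2 = 1/128

P(mmTtnnEE) = 1/128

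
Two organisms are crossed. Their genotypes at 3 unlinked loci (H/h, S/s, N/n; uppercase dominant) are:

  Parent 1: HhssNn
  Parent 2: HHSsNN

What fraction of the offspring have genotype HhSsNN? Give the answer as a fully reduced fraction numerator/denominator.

P(HhSsNN) = 1/8

HhssNn gametes: HsN×2, Hsn×2, hsN×2, hsn×2
HHSsNN gametes: HSN×4, HsN×4
HhssNn×HHSsNN grid (8·8=64): HHSsNN=8 HHSsNn=8 HHssNN=8 HHssNn=8 HhSsNN=8 HhSsNn=8 HhssNN=8 HhssNn=8
HhSsNN hits 8/64; gcd=8; 8÷8/64÷8 = 1/8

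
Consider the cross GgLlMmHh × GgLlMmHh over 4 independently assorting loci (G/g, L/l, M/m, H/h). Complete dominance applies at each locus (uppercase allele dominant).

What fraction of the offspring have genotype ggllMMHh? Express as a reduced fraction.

GgLlMmHh gametes: GLMH×1, GLMh×1, GLmH×1, GLmh×1, GlMH×1, GlMh×1, GlmH×1, Glmh×1, gLMH×1, gLMh×1, gLmH×1, gLmh×1, glMH×1, glMh×1, glmH×1, glmh×1
GgLlMmHh gametes: GLMH×1, GLMh×1, GLmH×1, GLmh×1, GlMH×1, GlMh×1, GlmH×1, Glmh×1, gLMH×1, gLMh×1, gLmH×1, gLmh×1, glMH×1, glMh×1, glmH×1, glmh×1
GgLlMmHh×GgLlMmHh grid (16·16=256): GGLLMMHH=1 GGLLMMHh=2 GGLLMMhh=1 GGLLMmHH=2 GGLLMmHh=4 GGLLMmhh=2 GGLLmmHH=1 GGLLmmHh=2 GGLLmmhh=1 GGLlMMHH=2 GGLlMMHh=4 GGLlMMhh=2 GGLlMmHH=4 GGLlMmHh=8 GGLlMmhh=4 GGLlmmHH=2 GGLlmmHh=4 GGLlmmhh=2 GGllMMHH=1 GGllMMHh=2 GGllMMhh=1 GGllMmHH=2 GGllMmHh=4 GGllMmhh=2 GGllmmHH=1 GGllmmHh=2 GGllmmhh=1 GgLLMMHH=2 GgLLMMHh=4 GgLLMMhh=2 GgLLMmHH=4 GgLLMmHh=8 GgLLMmhh=4 GgLLmmHH=2 GgLLmmHh=4 GgLLmmhh=2 GgLlMMHH=4 GgLlMMHh=8 GgLlMMhh=4 GgLlMmHH=8 GgLlMmHh=16 GgLlMmhh=8 GgLlmmHH=4 GgLlmmHh=8 GgLlmmhh=4 GgllMMHH=2 GgllMMHh=4 GgllMMhh=2 GgllMmHH=4 GgllMmHh=8 GgllMmhh=4 GgllmmHH=2 GgllmmHh=4 Ggllmmhh=2 ggLLMMHH=1 ggLLMMHh=2 ggLLMMhh=1 ggLLMmHH=2 ggLLMmHh=4 ggLLMmhh=2 ggLLmmHH=1 ggLLmmHh=2 ggLLmmhh=1 ggLlMMHH=2 ggLlMMHh=4 ggLlMMhh=2 ggLlMmHH=4 ggLlMmHh=8 ggLlMmhh=4 ggLlmmHH=2 ggLlmmHh=4 ggLlmmhh=2 ggllMMHH=1 ggllMMHh=2 ggllMMhh=1 ggllMmHH=2 ggllMmHh=4 ggllMmhh=2 ggllmmHH=1 ggllmmHh=2 ggllmmhh=1
ggllMMHh hits 2/256; gcd=2; 2÷2/256÷2 = 1/128

P(ggllMMHh) = 1/128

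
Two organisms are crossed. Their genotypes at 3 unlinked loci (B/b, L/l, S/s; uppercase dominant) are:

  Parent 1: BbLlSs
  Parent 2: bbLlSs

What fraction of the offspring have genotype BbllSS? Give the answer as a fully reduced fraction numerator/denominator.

BbLlSs gametes: BLS×1, BLs×1, BlS×1, Bls×1, bLS×1, bLs×1, blS×1, bls×1
bbLlSs gametes: bLS×2, bLs×2, blS×2, bls×2
BbLlSs×bbLlSs grid (8·8=64): BbLLSS=2 BbLLSs=4 BbLLss=2 BbLlSS=4 BbLlSs=8 BbLlss=4 BbllSS=2 BbllSs=4 Bbllss=2 bbLLSS=2 bbLLSs=4 bbLLss=2 bbLlSS=4 bbLlSs=8 bbLlss=4 bbllSS=2 bbllSs=4 bbllss=2
BbllSS hits 2/64; gcd=2; 2÷2/64÷2 = 1/32

P(BbllSS) = 1/32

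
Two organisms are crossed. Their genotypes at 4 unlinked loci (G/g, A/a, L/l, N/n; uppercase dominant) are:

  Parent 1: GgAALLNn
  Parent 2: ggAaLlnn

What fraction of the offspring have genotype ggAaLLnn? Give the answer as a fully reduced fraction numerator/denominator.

GgAALLNn gametes: GALN×4, GALn×4, gALN×4, gALn×4
ggAaLlnn gametes: gALn×4, gAln×4, gaLn×4, galn×4
GgAALLNn×ggAaLlnn grid (16·16=256): GgAALLNn=16 GgAALLnn=16 GgAALlNn=16 GgAALlnn=16 GgAaLLNn=16 GgAaLLnn=16 GgAaLlNn=16 GgAaLlnn=16 ggAALLNn=16 ggAALLnn=16 ggAALlNn=16 ggAALlnn=16 ggAaLLNn=16 ggAaLLnn=16 ggAaLlNn=16 ggAaLlnn=16
ggAaLLnn hits 16/256; gcd=16; 16÷16/256÷16 = 1/16

P(ggAaLLnn) = 1/16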